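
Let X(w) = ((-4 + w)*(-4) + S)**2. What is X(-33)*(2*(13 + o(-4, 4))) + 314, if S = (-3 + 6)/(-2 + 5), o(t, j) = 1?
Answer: 621942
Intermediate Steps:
S = 1 (S = 3/3 = 3*(1/3) = 1)
X(w) = (17 - 4*w)**2 (X(w) = ((-4 + w)*(-4) + 1)**2 = ((16 - 4*w) + 1)**2 = (17 - 4*w)**2)
X(-33)*(2*(13 + o(-4, 4))) + 314 = (17 - 4*(-33))**2*(2*(13 + 1)) + 314 = (17 + 132)**2*(2*14) + 314 = 149**2*28 + 314 = 22201*28 + 314 = 621628 + 314 = 621942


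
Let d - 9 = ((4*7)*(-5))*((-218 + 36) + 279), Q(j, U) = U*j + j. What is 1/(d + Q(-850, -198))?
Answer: 1/153879 ≈ 6.4986e-6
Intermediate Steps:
Q(j, U) = j + U*j
d = -13571 (d = 9 + ((4*7)*(-5))*((-218 + 36) + 279) = 9 + (28*(-5))*(-182 + 279) = 9 - 140*97 = 9 - 13580 = -13571)
1/(d + Q(-850, -198)) = 1/(-13571 - 850*(1 - 198)) = 1/(-13571 - 850*(-197)) = 1/(-13571 + 167450) = 1/153879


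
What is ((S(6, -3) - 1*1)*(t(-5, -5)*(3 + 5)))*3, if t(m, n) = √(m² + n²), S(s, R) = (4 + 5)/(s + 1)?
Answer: 240*√2/7 ≈ 48.487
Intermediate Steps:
S(s, R) = 9/(1 + s)
((S(6, -3) - 1*1)*(t(-5, -5)*(3 + 5)))*3 = ((9/(1 + 6) - 1*1)*(√((-5)² + (-5)²)*(3 + 5)))*3 = ((9/7 - 1)*(√(25 + 25)*8))*3 = ((9*(⅐) - 1)*(√50*8))*3 = ((9/7 - 1)*((5*√2)*8))*3 = (2*(40*√2)/7)*3 = (80*√2/7)*3 = 240*√2/7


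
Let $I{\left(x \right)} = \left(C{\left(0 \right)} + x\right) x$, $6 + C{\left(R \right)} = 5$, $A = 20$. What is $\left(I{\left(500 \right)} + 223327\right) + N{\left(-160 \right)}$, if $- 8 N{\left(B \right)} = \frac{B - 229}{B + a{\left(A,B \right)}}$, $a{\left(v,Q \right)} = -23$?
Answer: $\frac{692218339}{1464} \approx 4.7283 \cdot 10^{5}$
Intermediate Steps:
$C{\left(R \right)} = -1$ ($C{\left(R \right)} = -6 + 5 = -1$)
$N{\left(B \right)} = - \frac{-229 + B}{8 \left(-23 + B\right)}$ ($N{\left(B \right)} = - \frac{\left(B - 229\right) \frac{1}{B - 23}}{8} = - \frac{\left(-229 + B\right) \frac{1}{-23 + B}}{8} = - \frac{\frac{1}{-23 + B} \left(-229 + B\right)}{8} = - \frac{-229 + B}{8 \left(-23 + B\right)}$)
$I{\left(x \right)} = x \left(-1 + x\right)$ ($I{\left(x \right)} = \left(-1 + x\right) x = x \left(-1 + x\right)$)
$\left(I{\left(500 \right)} + 223327\right) + N{\left(-160 \right)} = \left(500 \left(-1 + 500\right) + 223327\right) + \frac{229 - -160}{8 \left(-23 - 160\right)} = \left(500 \cdot 499 + 223327\right) + \frac{229 + 160}{8 \left(-183\right)} = \left(249500 + 223327\right) + \frac{1}{8} \left(- \frac{1}{183}\right) 389 = 472827 - \frac{389}{1464} = \frac{692218339}{1464}$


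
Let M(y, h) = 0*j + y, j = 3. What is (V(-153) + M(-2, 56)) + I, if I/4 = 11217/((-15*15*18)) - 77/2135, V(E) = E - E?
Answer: -544448/41175 ≈ -13.223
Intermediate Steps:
V(E) = 0
M(y, h) = y (M(y, h) = 0*3 + y = 0 + y = y)
I = -462098/41175 (I = 4*(11217/((-15*15*18)) - 77/2135) = 4*(11217/((-225*18)) - 77*1/2135) = 4*(11217/(-4050) - 11/305) = 4*(11217*(-1/4050) - 11/305) = 4*(-3739/1350 - 11/305) = 4*(-231049/82350) = -462098/41175 ≈ -11.223)
(V(-153) + M(-2, 56)) + I = (0 - 2) - 462098/41175 = -2 - 462098/41175 = -544448/41175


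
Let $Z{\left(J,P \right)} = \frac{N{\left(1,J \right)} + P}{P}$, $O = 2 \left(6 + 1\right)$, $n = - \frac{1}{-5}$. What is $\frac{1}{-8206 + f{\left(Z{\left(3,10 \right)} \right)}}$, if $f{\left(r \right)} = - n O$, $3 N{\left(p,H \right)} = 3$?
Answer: $- \frac{5}{41044} \approx -0.00012182$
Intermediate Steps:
$N{\left(p,H \right)} = 1$ ($N{\left(p,H \right)} = \frac{1}{3} \cdot 3 = 1$)
$n = \frac{1}{5}$ ($n = \left(-1\right) \left(- \frac{1}{5}\right) = \frac{1}{5} \approx 0.2$)
$O = 14$ ($O = 2 \cdot 7 = 14$)
$Z{\left(J,P \right)} = \frac{1 + P}{P}$
$f{\left(r \right)} = - \frac{14}{5}$ ($f{\left(r \right)} = \left(-1\right) \frac{1}{5} \cdot 14 = \left(- \frac{1}{5}\right) 14 = - \frac{14}{5}$)
$\frac{1}{-8206 + f{\left(Z{\left(3,10 \right)} \right)}} = \frac{1}{-8206 - \frac{14}{5}} = \frac{1}{- \frac{41044}{5}} = - \frac{5}{41044}$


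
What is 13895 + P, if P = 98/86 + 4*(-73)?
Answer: 584978/43 ≈ 13604.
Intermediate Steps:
P = -12507/43 (P = 98*(1/86) - 292 = 49/43 - 292 = -12507/43 ≈ -290.86)
13895 + P = 13895 - 12507/43 = 584978/43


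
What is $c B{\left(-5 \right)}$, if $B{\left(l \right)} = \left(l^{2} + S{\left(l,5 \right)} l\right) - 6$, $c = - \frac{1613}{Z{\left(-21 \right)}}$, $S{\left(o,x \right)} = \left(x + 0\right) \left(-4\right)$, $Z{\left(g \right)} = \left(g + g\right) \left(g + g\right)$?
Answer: $- \frac{27421}{252} \approx -108.81$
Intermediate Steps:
$Z{\left(g \right)} = 4 g^{2}$ ($Z{\left(g \right)} = 2 g 2 g = 4 g^{2}$)
$S{\left(o,x \right)} = - 4 x$ ($S{\left(o,x \right)} = x \left(-4\right) = - 4 x$)
$c = - \frac{1613}{1764}$ ($c = - \frac{1613}{4 \left(-21\right)^{2}} = - \frac{1613}{4 \cdot 441} = - \frac{1613}{1764} \approx -0.9144$)
$B{\left(l \right)} = -6 + l^{2} - 20 l$ ($B{\left(l \right)} = \left(l^{2} + \left(-4\right) 5 l\right) - 6 = \left(l^{2} - 20 l\right) - 6 = -6 + l^{2} - 20 l$)
$c B{\left(-5 \right)} = - \frac{1613 \left(-6 + \left(-5\right)^{2} - -100\right)}{1764} = - \frac{1613 \left(-6 + 25 + 100\right)}{1764} = \left(- \frac{1613}{1764}\right) 119 = - \frac{27421}{252}$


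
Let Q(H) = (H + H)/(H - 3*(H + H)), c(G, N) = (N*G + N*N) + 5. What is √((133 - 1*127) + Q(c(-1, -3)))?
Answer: 2*√35/5 ≈ 2.3664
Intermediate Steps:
c(G, N) = 5 + N² + G*N (c(G, N) = (G*N + N²) + 5 = (N² + G*N) + 5 = 5 + N² + G*N)
Q(H) = -⅖ (Q(H) = (2*H)/(H - 6*H) = (2*H)/((-5*H)) = (2*H)*(-1/(5*H)) = -⅖)
√((133 - 1*127) + Q(c(-1, -3))) = √((133 - 1*127) - ⅖) = √((133 - 127) - ⅖) = √(6 - ⅖) = √(28/5) = 2*√35/5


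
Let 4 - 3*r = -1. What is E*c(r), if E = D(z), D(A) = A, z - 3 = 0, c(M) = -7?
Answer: -21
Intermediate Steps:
r = 5/3 (r = 4/3 - ⅓*(-1) = 4/3 + ⅓ = 5/3 ≈ 1.6667)
z = 3 (z = 3 + 0 = 3)
E = 3
E*c(r) = 3*(-7) = -21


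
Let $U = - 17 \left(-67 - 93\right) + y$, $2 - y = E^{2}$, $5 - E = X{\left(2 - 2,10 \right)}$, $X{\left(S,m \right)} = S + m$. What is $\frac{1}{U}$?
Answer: $\frac{1}{2697} \approx 0.00037078$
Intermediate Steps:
$E = -5$ ($E = 5 - \left(\left(2 - 2\right) + 10\right) = 5 - \left(0 + 10\right) = 5 - 10 = -5$)
$y = -23$ ($y = 2 - \left(-5\right)^{2} = 2 - 25 = -23$)
$U = 2697$ ($U = - 17 \left(-67 - 93\right) - 23 = \left(-17\right) \left(-160\right) - 23 = 2720 - 23 = 2697$)
$\frac{1}{U} = \frac{1}{2697}$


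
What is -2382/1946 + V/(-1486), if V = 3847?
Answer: -5512957/1445878 ≈ -3.8129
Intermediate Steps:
-2382/1946 + V/(-1486) = -2382/1946 + 3847/(-1486) = -2382*1/1946 + 3847*(-1/1486) = -1191/973 - 3847/1486 = -5512957/1445878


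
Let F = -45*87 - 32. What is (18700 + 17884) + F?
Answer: 32637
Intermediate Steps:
F = -3947 (F = -3915 - 32 = -3947)
(18700 + 17884) + F = (18700 + 17884) - 3947 = 36584 - 3947 = 32637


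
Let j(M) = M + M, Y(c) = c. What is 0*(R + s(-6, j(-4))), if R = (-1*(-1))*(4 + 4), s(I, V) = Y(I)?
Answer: 0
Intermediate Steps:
j(M) = 2*M
s(I, V) = I
R = 8 (R = 1*8 = 8)
0*(R + s(-6, j(-4))) = 0*(8 - 6) = 0*2 = 0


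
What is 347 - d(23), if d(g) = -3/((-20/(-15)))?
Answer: 1397/4 ≈ 349.25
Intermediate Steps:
d(g) = -9/4 (d(g) = -3/((-20*(-1/15))) = -3/4/3 = -3*¾ = -9/4)
347 - d(23) = 347 - 1*(-9/4) = 347 + 9/4 = 1397/4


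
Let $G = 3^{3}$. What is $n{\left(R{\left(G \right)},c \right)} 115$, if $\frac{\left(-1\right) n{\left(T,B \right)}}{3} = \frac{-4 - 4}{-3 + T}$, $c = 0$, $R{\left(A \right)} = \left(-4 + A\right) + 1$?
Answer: $\frac{920}{7} \approx 131.43$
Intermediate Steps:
$G = 27$
$R{\left(A \right)} = -3 + A$
$n{\left(T,B \right)} = \frac{24}{-3 + T}$ ($n{\left(T,B \right)} = - 3 \frac{-4 - 4}{-3 + T} = - 3 \left(- \frac{8}{-3 + T}\right) = \frac{24}{-3 + T}$)
$n{\left(R{\left(G \right)},c \right)} 115 = \frac{24}{-3 + \left(-3 + 27\right)} 115 = \frac{24}{-3 + 24} \cdot 115 = \frac{24}{21} \cdot 115 = 24 \cdot \frac{1}{21} \cdot 115 = \frac{8}{7} \cdot 115 = \frac{920}{7}$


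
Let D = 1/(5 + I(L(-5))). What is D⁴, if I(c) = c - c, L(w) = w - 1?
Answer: 1/625 ≈ 0.0016000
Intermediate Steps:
L(w) = -1 + w
I(c) = 0
D = ⅕ (D = 1/(5 + 0) = 1/5 = ⅕ ≈ 0.20000)
D⁴ = (⅕)⁴ = 1/625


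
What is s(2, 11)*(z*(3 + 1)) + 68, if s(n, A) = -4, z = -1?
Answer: 84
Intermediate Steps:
s(2, 11)*(z*(3 + 1)) + 68 = -(-4)*(3 + 1) + 68 = -(-4)*4 + 68 = -4*(-4) + 68 = 16 + 68 = 84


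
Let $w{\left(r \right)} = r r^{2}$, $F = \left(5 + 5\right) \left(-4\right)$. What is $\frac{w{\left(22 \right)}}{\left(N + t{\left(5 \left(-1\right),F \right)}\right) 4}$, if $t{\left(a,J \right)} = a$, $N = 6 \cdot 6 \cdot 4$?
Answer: $\frac{2662}{139} \approx 19.151$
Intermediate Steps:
$N = 144$ ($N = 36 \cdot 4 = 144$)
$F = -40$ ($F = 10 \left(-4\right) = -40$)
$w{\left(r \right)} = r^{3}$
$\frac{w{\left(22 \right)}}{\left(N + t{\left(5 \left(-1\right),F \right)}\right) 4} = \frac{22^{3}}{\left(144 + 5 \left(-1\right)\right) 4} = \frac{10648}{\left(144 - 5\right) 4} = \frac{10648}{139 \cdot 4} = \frac{10648}{556} = 10648 \cdot \frac{1}{556} = \frac{2662}{139}$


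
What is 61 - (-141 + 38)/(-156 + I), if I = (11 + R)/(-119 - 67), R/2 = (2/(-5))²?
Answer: 43787713/725683 ≈ 60.340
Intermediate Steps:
R = 8/25 (R = 2*(2/(-5))² = 2*(2*(-⅕))² = 2*(-⅖)² = 2*(4/25) = 8/25 ≈ 0.32000)
I = -283/4650 (I = (11 + 8/25)/(-119 - 67) = (283/25)/(-186) = (283/25)*(-1/186) = -283/4650 ≈ -0.060860)
61 - (-141 + 38)/(-156 + I) = 61 - (-141 + 38)/(-156 - 283/4650) = 61 - (-103)/(-725683/4650) = 61 - (-103)*(-4650)/725683 = 61 - 1*478950/725683 = 61 - 478950/725683 = 43787713/725683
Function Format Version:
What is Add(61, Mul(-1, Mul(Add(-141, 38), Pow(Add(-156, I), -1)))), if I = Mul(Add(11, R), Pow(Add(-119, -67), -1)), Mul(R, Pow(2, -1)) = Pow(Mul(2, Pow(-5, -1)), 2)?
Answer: Rational(43787713, 725683) ≈ 60.340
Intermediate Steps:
R = Rational(8, 25) (R = Mul(2, Pow(Mul(2, Pow(-5, -1)), 2)) = Mul(2, Pow(Mul(2, Rational(-1, 5)), 2)) = Mul(2, Pow(Rational(-2, 5), 2)) = Mul(2, Rational(4, 25)) = Rational(8, 25) ≈ 0.32000)
I = Rational(-283, 4650) (I = Mul(Add(11, Rational(8, 25)), Pow(Add(-119, -67), -1)) = Mul(Rational(283, 25), Pow(-186, -1)) = Mul(Rational(283, 25), Rational(-1, 186)) = Rational(-283, 4650) ≈ -0.060860)
Add(61, Mul(-1, Mul(Add(-141, 38), Pow(Add(-156, I), -1)))) = Add(61, Mul(-1, Mul(Add(-141, 38), Pow(Add(-156, Rational(-283, 4650)), -1)))) = Add(61, Mul(-1, Mul(-103, Pow(Rational(-725683, 4650), -1)))) = Add(61, Mul(-1, Mul(-103, Rational(-4650, 725683)))) = Add(61, Mul(-1, Rational(478950, 725683))) = Add(61, Rational(-478950, 725683)) = Rational(43787713, 725683)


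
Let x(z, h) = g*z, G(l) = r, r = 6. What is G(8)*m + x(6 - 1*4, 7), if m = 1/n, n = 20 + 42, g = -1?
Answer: -59/31 ≈ -1.9032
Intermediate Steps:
n = 62
G(l) = 6
x(z, h) = -z
m = 1/62 ≈ 0.016129
G(8)*m + x(6 - 1*4, 7) = 6*(1/62) - (6 - 1*4) = 3/31 - (6 - 4) = 3/31 - 1*2 = 3/31 - 2 = -59/31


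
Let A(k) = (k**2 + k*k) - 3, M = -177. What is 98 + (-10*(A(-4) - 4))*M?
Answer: 44348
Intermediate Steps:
A(k) = -3 + 2*k**2 (A(k) = (k**2 + k**2) - 3 = 2*k**2 - 3 = -3 + 2*k**2)
98 + (-10*(A(-4) - 4))*M = 98 - 10*((-3 + 2*(-4)**2) - 4)*(-177) = 98 - 10*((-3 + 2*16) - 4)*(-177) = 98 - 10*((-3 + 32) - 4)*(-177) = 98 - 10*(29 - 4)*(-177) = 98 - 10*25*(-177) = 98 - 250*(-177) = 98 + 44250 = 44348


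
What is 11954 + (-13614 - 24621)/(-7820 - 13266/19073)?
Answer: 1783837218359/149164126 ≈ 11959.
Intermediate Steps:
11954 + (-13614 - 24621)/(-7820 - 13266/19073) = 11954 - 38235/(-7820 - 13266*1/19073) = 11954 - 38235/(-7820 - 13266/19073) = 11954 - 38235/(-149164126/19073) = 11954 - 38235*(-19073/149164126) = 11954 + 729256155/149164126 = 1783837218359/149164126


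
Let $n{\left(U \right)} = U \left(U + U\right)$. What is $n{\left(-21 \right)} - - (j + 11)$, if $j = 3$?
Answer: $896$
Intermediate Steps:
$n{\left(U \right)} = 2 U^{2}$ ($n{\left(U \right)} = U 2 U = 2 U^{2}$)
$n{\left(-21 \right)} - - (j + 11) = 2 \left(-21\right)^{2} - - (3 + 11) = 2 \cdot 441 - \left(-1\right) 14 = 882 - -14 = 882 + 14 = 896$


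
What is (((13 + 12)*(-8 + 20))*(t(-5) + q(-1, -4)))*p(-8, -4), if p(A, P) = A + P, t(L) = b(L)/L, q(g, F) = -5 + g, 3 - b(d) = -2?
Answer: 25200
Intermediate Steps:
b(d) = 5 (b(d) = 3 - 1*(-2) = 3 + 2 = 5)
t(L) = 5/L
(((13 + 12)*(-8 + 20))*(t(-5) + q(-1, -4)))*p(-8, -4) = (((13 + 12)*(-8 + 20))*(5/(-5) + (-5 - 1)))*(-8 - 4) = ((25*12)*(5*(-1/5) - 6))*(-12) = (300*(-1 - 6))*(-12) = (300*(-7))*(-12) = -2100*(-12) = 25200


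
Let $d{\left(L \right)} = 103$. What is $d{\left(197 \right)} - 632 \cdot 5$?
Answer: $-3057$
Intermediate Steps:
$d{\left(197 \right)} - 632 \cdot 5 = 103 - 632 \cdot 5 = 103 - 3160 = -3057$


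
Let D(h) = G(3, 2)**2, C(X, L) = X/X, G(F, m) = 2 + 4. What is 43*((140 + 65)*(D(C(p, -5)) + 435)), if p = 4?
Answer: 4151865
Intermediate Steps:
G(F, m) = 6
C(X, L) = 1
D(h) = 36 (D(h) = 6**2 = 36)
43*((140 + 65)*(D(C(p, -5)) + 435)) = 43*((140 + 65)*(36 + 435)) = 43*(205*471) = 43*96555 = 4151865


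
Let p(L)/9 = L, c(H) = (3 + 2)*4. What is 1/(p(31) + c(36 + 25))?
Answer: 1/299 ≈ 0.0033445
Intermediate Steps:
c(H) = 20 (c(H) = 5*4 = 20)
p(L) = 9*L
1/(p(31) + c(36 + 25)) = 1/(9*31 + 20) = 1/(279 + 20) = 1/299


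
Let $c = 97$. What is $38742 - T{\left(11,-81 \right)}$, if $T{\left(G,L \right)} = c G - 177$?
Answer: $37852$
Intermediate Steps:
$T{\left(G,L \right)} = -177 + 97 G$ ($T{\left(G,L \right)} = 97 G - 177 = -177 + 97 G$)
$38742 - T{\left(11,-81 \right)} = 38742 - \left(-177 + 97 \cdot 11\right) = 38742 - \left(-177 + 1067\right) = 38742 - 890 = 37852$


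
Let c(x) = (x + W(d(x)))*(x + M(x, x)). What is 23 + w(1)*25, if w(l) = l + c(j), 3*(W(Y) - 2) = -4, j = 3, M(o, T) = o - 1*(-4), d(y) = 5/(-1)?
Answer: 2894/3 ≈ 964.67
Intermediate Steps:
d(y) = -5 (d(y) = 5*(-1) = -5)
M(o, T) = 4 + o (M(o, T) = o + 4 = 4 + o)
W(Y) = ⅔ (W(Y) = 2 + (⅓)*(-4) = 2 - 4/3 = ⅔)
c(x) = (4 + 2*x)*(⅔ + x) (c(x) = (x + ⅔)*(x + (4 + x)) = (⅔ + x)*(4 + 2*x) = (4 + 2*x)*(⅔ + x))
w(l) = 110/3 + l (w(l) = l + (8/3 + 2*3² + (16/3)*3) = l + (8/3 + 2*9 + 16) = l + (8/3 + 18 + 16) = l + 110/3 = 110/3 + l)
23 + w(1)*25 = 23 + (110/3 + 1)*25 = 23 + (113/3)*25 = 23 + 2825/3 = 2894/3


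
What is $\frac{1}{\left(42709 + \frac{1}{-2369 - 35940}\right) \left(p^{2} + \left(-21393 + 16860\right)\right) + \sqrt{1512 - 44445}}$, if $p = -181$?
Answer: $\frac{1769298634699744160}{2133048123988094378385915373} - \frac{1467579481 i \sqrt{42933}}{2133048123988094378385915373} \approx 8.2947 \cdot 10^{-10} - 1.4256 \cdot 10^{-16} i$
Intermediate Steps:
$\frac{1}{\left(42709 + \frac{1}{-2369 - 35940}\right) \left(p^{2} + \left(-21393 + 16860\right)\right) + \sqrt{1512 - 44445}} = \frac{1}{\left(42709 + \frac{1}{-2369 - 35940}\right) \left(\left(-181\right)^{2} + \left(-21393 + 16860\right)\right) + \sqrt{1512 - 44445}} = \frac{1}{\left(42709 + \frac{1}{-38309}\right) \left(32761 - 4533\right) + \sqrt{-42933}} = \frac{1}{\left(42709 - \frac{1}{38309}\right) 28228 + i \sqrt{42933}} = \frac{1}{\frac{1636139080}{38309} \cdot 28228 + i \sqrt{42933}} = \frac{1}{\frac{46184933950240}{38309} + i \sqrt{42933}}$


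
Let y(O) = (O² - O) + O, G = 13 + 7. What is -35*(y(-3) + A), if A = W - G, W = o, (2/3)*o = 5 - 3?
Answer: 280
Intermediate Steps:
o = 3 (o = 3*(5 - 3)/2 = (3/2)*2 = 3)
W = 3
G = 20
y(O) = O²
A = -17 (A = 3 - 1*20 = 3 - 20 = -17)
-35*(y(-3) + A) = -35*((-3)² - 17) = -35*(9 - 17) = -35*(-8) = 280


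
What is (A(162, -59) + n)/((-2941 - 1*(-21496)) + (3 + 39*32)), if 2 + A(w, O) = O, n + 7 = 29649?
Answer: 29581/19806 ≈ 1.4935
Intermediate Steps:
n = 29642 (n = -7 + 29649 = 29642)
A(w, O) = -2 + O
(A(162, -59) + n)/((-2941 - 1*(-21496)) + (3 + 39*32)) = ((-2 - 59) + 29642)/((-2941 - 1*(-21496)) + (3 + 39*32)) = (-61 + 29642)/((-2941 + 21496) + (3 + 1248)) = 29581/(18555 + 1251) = 29581/19806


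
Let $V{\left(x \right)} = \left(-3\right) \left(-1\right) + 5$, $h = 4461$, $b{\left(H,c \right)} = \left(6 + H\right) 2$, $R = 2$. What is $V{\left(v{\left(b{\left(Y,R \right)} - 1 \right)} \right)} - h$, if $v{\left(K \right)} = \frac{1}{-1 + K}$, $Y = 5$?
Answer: $-4453$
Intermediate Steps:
$b{\left(H,c \right)} = 12 + 2 H$
$V{\left(x \right)} = 8$ ($V{\left(x \right)} = 3 + 5 = 8$)
$V{\left(v{\left(b{\left(Y,R \right)} - 1 \right)} \right)} - h = 8 - 4461 = -4453$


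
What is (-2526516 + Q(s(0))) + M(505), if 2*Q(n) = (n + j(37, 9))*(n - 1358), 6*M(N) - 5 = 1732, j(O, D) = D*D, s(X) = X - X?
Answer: -5162451/2 ≈ -2.5812e+6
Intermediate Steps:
s(X) = 0
j(O, D) = D**2
M(N) = 579/2 (M(N) = 5/6 + (1/6)*1732 = 5/6 + 866/3 = 579/2)
Q(n) = (-1358 + n)*(81 + n)/2 (Q(n) = ((n + 9**2)*(n - 1358))/2 = ((n + 81)*(-1358 + n))/2 = ((81 + n)*(-1358 + n))/2 = ((-1358 + n)*(81 + n))/2 = (-1358 + n)*(81 + n)/2)
(-2526516 + Q(s(0))) + M(505) = (-2526516 + (-54999 + (1/2)*0**2 - 1277/2*0)) + 579/2 = (-2526516 + (-54999 + (1/2)*0 + 0)) + 579/2 = (-2526516 + (-54999 + 0 + 0)) + 579/2 = (-2526516 - 54999) + 579/2 = -2581515 + 579/2 = -5162451/2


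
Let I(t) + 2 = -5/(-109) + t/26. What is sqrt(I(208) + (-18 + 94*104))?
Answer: sqrt(116006629)/109 ≈ 98.813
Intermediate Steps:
I(t) = -213/109 + t/26 (I(t) = -2 + (-5/(-109) + t/26) = -2 + (-5*(-1/109) + t*(1/26)) = -2 + (5/109 + t/26) = -213/109 + t/26)
sqrt(I(208) + (-18 + 94*104)) = sqrt((-213/109 + (1/26)*208) + (-18 + 94*104)) = sqrt((-213/109 + 8) + (-18 + 9776)) = sqrt(659/109 + 9758) = sqrt(1064281/109) = sqrt(116006629)/109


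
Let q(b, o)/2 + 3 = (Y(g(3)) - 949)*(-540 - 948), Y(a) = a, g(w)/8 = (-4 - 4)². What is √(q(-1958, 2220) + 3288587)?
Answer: √4589093 ≈ 2142.2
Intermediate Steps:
g(w) = 512 (g(w) = 8*(-4 - 4)² = 8*(-8)² = 8*64 = 512)
q(b, o) = 1300506 (q(b, o) = -6 + 2*((512 - 949)*(-540 - 948)) = -6 + 2*(-437*(-1488)) = -6 + 2*650256 = -6 + 1300512 = 1300506)
√(q(-1958, 2220) + 3288587) = √(1300506 + 3288587) = √4589093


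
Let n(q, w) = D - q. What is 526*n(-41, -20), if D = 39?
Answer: 42080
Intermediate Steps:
n(q, w) = 39 - q
526*n(-41, -20) = 526*(39 - 1*(-41)) = 526*(39 + 41) = 526*80 = 42080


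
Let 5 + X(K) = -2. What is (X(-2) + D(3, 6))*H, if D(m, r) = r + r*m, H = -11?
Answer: -187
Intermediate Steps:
X(K) = -7 (X(K) = -5 - 2 = -7)
D(m, r) = r + m*r
(X(-2) + D(3, 6))*H = (-7 + 6*(1 + 3))*(-11) = (-7 + 6*4)*(-11) = (-7 + 24)*(-11) = 17*(-11) = -187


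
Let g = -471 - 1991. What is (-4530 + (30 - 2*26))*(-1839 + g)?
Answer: 19578152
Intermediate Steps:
g = -2462
(-4530 + (30 - 2*26))*(-1839 + g) = (-4530 + (30 - 2*26))*(-1839 - 2462) = (-4530 + (30 - 52))*(-4301) = (-4530 - 22)*(-4301) = -4552*(-4301) = 19578152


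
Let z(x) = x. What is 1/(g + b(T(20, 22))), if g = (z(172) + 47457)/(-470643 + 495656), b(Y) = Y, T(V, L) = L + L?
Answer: 25013/1148201 ≈ 0.021785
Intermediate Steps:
T(V, L) = 2*L
g = 47629/25013 (g = (172 + 47457)/(-470643 + 495656) = 47629/25013 ≈ 1.9042)
1/(g + b(T(20, 22))) = 1/(47629/25013 + 2*22) = 1/(47629/25013 + 44) = 1/(1148201/25013) = 25013/1148201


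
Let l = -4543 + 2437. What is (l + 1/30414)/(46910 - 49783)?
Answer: 64051883/87379422 ≈ 0.73303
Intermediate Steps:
l = -2106
(l + 1/30414)/(46910 - 49783) = (-2106 + 1/30414)/(46910 - 49783) = (-2106 + 1/30414)/(-2873) = -64051883/30414*(-1/2873) = 64051883/87379422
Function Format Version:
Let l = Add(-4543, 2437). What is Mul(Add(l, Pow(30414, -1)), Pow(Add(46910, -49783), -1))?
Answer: Rational(64051883, 87379422) ≈ 0.73303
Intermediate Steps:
l = -2106
Mul(Add(l, Pow(30414, -1)), Pow(Add(46910, -49783), -1)) = Mul(Add(-2106, Pow(30414, -1)), Pow(Add(46910, -49783), -1)) = Mul(Add(-2106, Rational(1, 30414)), Pow(-2873, -1)) = Mul(Rational(-64051883, 30414), Rational(-1, 2873)) = Rational(64051883, 87379422)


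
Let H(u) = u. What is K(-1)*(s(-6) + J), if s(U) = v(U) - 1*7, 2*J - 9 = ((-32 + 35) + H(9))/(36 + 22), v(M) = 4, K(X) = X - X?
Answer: 0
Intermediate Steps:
K(X) = 0
J = 267/58 (J = 9/2 + (((-32 + 35) + 9)/(36 + 22))/2 = 9/2 + ((3 + 9)/58)/2 = 9/2 + (12*(1/58))/2 = 9/2 + (½)*(6/29) = 9/2 + 3/29 = 267/58 ≈ 4.6034)
s(U) = -3 (s(U) = 4 - 1*7 = 4 - 7 = -3)
K(-1)*(s(-6) + J) = 0*(-3 + 267/58) = 0*(93/58) = 0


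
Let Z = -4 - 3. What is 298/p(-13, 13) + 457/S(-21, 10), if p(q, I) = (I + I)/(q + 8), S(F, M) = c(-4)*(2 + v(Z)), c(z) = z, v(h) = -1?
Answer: -8921/52 ≈ -171.56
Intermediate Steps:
Z = -7
S(F, M) = -4 (S(F, M) = -4*(2 - 1) = -4*1 = -4)
p(q, I) = 2*I/(8 + q) (p(q, I) = (2*I)/(8 + q) = 2*I/(8 + q))
298/p(-13, 13) + 457/S(-21, 10) = 298/((2*13/(8 - 13))) + 457/(-4) = 298/((2*13/(-5))) + 457*(-¼) = 298/((2*13*(-⅕))) - 457/4 = 298/(-26/5) - 457/4 = 298*(-5/26) - 457/4 = -745/13 - 457/4 = -8921/52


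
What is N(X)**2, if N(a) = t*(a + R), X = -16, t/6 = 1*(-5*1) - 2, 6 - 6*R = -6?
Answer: 345744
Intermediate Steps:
R = 2 (R = 1 - 1/6*(-6) = 1 + 1 = 2)
t = -42 (t = 6*(1*(-5*1) - 2) = 6*(1*(-5) - 2) = 6*(-5 - 2) = 6*(-7) = -42)
N(a) = -84 - 42*a (N(a) = -42*(a + 2) = -42*(2 + a) = -84 - 42*a)
N(X)**2 = (-84 - 42*(-16))**2 = (-84 + 672)**2 = 588**2 = 345744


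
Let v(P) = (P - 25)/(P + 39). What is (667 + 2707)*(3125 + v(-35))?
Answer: 10493140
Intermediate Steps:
v(P) = (-25 + P)/(39 + P)
(667 + 2707)*(3125 + v(-35)) = (667 + 2707)*(3125 + (-25 - 35)/(39 - 35)) = 3374*(3125 - 60/4) = 3374*(3125 + (1/4)*(-60)) = 3374*(3125 - 15) = 3374*3110 = 10493140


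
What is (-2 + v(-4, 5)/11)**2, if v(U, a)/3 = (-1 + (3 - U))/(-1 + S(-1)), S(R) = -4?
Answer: 16384/3025 ≈ 5.4162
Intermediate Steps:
v(U, a) = -6/5 + 3*U/5 (v(U, a) = 3*((-1 + (3 - U))/(-1 - 4)) = 3*((2 - U)/(-5)) = 3*((2 - U)*(-1/5)) = 3*(-2/5 + U/5) = -6/5 + 3*U/5)
(-2 + v(-4, 5)/11)**2 = (-2 + (-6/5 + (3/5)*(-4))/11)**2 = (-2 + (-6/5 - 12/5)*(1/11))**2 = (-2 - 18/5*1/11)**2 = (-2 - 18/55)**2 = (-128/55)**2 = 16384/3025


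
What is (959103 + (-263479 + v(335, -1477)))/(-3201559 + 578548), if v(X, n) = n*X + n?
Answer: -199352/2623011 ≈ -0.076001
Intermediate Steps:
v(X, n) = n + X*n (v(X, n) = X*n + n = n + X*n)
(959103 + (-263479 + v(335, -1477)))/(-3201559 + 578548) = (959103 + (-263479 - 1477*(1 + 335)))/(-3201559 + 578548) = (959103 + (-263479 - 1477*336))/(-2623011) = (959103 + (-263479 - 496272))*(-1/2623011) = (959103 - 759751)*(-1/2623011) = 199352*(-1/2623011) = -199352/2623011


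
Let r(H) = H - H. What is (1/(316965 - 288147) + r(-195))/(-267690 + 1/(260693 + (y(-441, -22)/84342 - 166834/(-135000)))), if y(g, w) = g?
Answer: -247359068949019/1908199695866192852842980 ≈ -1.2963e-10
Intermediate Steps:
r(H) = 0
(1/(316965 - 288147) + r(-195))/(-267690 + 1/(260693 + (y(-441, -22)/84342 - 166834/(-135000)))) = (1/(316965 - 288147) + 0)/(-267690 + 1/(260693 + (-441/84342 - 166834/(-135000)))) = (1/28818 + 0)/(-267690 + 1/(260693 + (-441*1/84342 - 166834*(-1/135000)))) = (1/28818 + 0)/(-267690 + 1/(260693 + (-147/28114 + 83417/67500))) = 1/(28818*(-267690 + 1/(260693 + 1167631519/948847500))) = 1/(28818*(-267690 + 1/(247359068949019/948847500))) = 1/(28818*(-267690 + 948847500/247359068949019)) = 1/(28818*(-66215549166014048610/247359068949019)) = (1/28818)*(-247359068949019/66215549166014048610) = -247359068949019/1908199695866192852842980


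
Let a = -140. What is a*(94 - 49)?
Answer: -6300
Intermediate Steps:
a*(94 - 49) = -140*(94 - 49) = -140*45 = -6300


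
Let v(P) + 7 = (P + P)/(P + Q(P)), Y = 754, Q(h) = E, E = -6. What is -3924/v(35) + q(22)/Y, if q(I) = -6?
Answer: 42900693/50141 ≈ 855.60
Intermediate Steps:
Q(h) = -6
v(P) = -7 + 2*P/(-6 + P) (v(P) = -7 + (P + P)/(P - 6) = -7 + (2*P)/(-6 + P) = -7 + 2*P/(-6 + P))
-3924/v(35) + q(22)/Y = -3924*(-6 + 35)/(42 - 5*35) - 6/754 = -3924*29/(42 - 175) - 6*1/754 = -3924/((1/29)*(-133)) - 3/377 = -3924/(-133/29) - 3/377 = -3924*(-29/133) - 3/377 = 113796/133 - 3/377 = 42900693/50141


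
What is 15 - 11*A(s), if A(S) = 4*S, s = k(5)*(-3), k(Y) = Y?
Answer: 675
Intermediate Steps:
s = -15 (s = 5*(-3) = -15)
15 - 11*A(s) = 15 - 44*(-15) = 15 - 11*(-60) = 15 + 660 = 675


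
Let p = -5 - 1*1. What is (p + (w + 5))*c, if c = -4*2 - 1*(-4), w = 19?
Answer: -72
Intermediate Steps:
c = -4 (c = -8 + 4 = -4)
p = -6 (p = -5 - 1 = -6)
(p + (w + 5))*c = (-6 + (19 + 5))*(-4) = (-6 + 24)*(-4) = 18*(-4) = -72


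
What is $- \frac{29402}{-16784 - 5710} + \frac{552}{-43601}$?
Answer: $\frac{634769957}{490380447} \approx 1.2944$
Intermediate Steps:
$- \frac{29402}{-16784 - 5710} + \frac{552}{-43601} = - \frac{29402}{-16784 - 5710} + 552 \left(- \frac{1}{43601}\right) = - \frac{29402}{-22494} - \frac{552}{43601} = \left(-29402\right) \left(- \frac{1}{22494}\right) - \frac{552}{43601} = \frac{14701}{11247} - \frac{552}{43601} = \frac{634769957}{490380447}$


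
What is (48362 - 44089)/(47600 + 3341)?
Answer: 4273/50941 ≈ 0.083881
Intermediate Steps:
(48362 - 44089)/(47600 + 3341) = 4273/50941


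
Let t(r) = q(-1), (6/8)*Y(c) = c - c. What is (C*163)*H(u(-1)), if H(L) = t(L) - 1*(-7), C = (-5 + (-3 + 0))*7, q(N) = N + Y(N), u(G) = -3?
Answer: -54768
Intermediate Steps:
Y(c) = 0 (Y(c) = 4*(c - c)/3 = (4/3)*0 = 0)
q(N) = N (q(N) = N + 0 = N)
t(r) = -1
C = -56 (C = (-5 - 3)*7 = -8*7 = -56)
H(L) = 6 (H(L) = -1 - 1*(-7) = -1 + 7 = 6)
(C*163)*H(u(-1)) = -56*163*6 = -9128*6 = -54768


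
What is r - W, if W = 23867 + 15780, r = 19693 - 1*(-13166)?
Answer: -6788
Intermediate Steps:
r = 32859 (r = 19693 + 13166 = 32859)
W = 39647
r - W = 32859 - 1*39647 = 32859 - 39647 = -6788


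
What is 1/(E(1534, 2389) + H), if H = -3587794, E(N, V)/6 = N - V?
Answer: -1/3592924 ≈ -2.7832e-7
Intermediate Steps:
E(N, V) = -6*V + 6*N (E(N, V) = 6*(N - V) = -6*V + 6*N)
1/(E(1534, 2389) + H) = 1/((-6*2389 + 6*1534) - 3587794) = 1/((-14334 + 9204) - 3587794) = 1/(-5130 - 3587794) = 1/(-3592924) = -1/3592924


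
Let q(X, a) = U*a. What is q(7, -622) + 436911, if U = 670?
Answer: 20171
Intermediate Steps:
q(X, a) = 670*a
q(7, -622) + 436911 = 670*(-622) + 436911 = -416740 + 436911 = 20171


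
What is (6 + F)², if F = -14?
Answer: 64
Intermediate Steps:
(6 + F)² = (6 - 14)² = (-8)² = 64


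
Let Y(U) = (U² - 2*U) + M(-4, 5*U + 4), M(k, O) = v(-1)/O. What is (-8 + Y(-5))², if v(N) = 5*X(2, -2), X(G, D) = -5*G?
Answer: 380689/441 ≈ 863.24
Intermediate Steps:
v(N) = -50 (v(N) = 5*(-5*2) = 5*(-10) = -50)
M(k, O) = -50/O
Y(U) = U² - 50/(4 + 5*U) - 2*U (Y(U) = (U² - 2*U) - 50/(5*U + 4) = (U² - 2*U) - 50/(4 + 5*U) = U² - 50/(4 + 5*U) - 2*U)
(-8 + Y(-5))² = (-8 + (-50 - 5*(-2 - 5)*(4 + 5*(-5)))/(4 + 5*(-5)))² = (-8 + (-50 - 5*(-7)*(4 - 25))/(4 - 25))² = (-8 + (-50 - 5*(-7)*(-21))/(-21))² = (-8 - (-50 - 735)/21)² = (-8 - 1/21*(-785))² = (-8 + 785/21)² = (617/21)² = 380689/441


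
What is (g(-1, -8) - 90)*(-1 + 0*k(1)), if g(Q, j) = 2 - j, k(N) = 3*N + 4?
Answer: 80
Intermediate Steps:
k(N) = 4 + 3*N
(g(-1, -8) - 90)*(-1 + 0*k(1)) = ((2 - 1*(-8)) - 90)*(-1 + 0*(4 + 3*1)) = ((2 + 8) - 90)*(-1 + 0*(4 + 3)) = (10 - 90)*(-1 + 0*7) = -80*(-1 + 0) = -80*(-1) = 80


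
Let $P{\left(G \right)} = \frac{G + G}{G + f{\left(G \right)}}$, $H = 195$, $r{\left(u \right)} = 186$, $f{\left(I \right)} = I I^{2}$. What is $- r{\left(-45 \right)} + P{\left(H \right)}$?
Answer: $- \frac{3536417}{19013} \approx -186.0$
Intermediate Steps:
$f{\left(I \right)} = I^{3}$
$P{\left(G \right)} = \frac{2 G}{G + G^{3}}$ ($P{\left(G \right)} = \frac{G + G}{G + G^{3}} = \frac{2 G}{G + G^{3}}$)
$- r{\left(-45 \right)} + P{\left(H \right)} = \left(-1\right) 186 + \frac{2}{1 + 195^{2}} = -186 + \frac{2}{1 + 38025} = -186 + \frac{2}{38026} = -186 + 2 \cdot \frac{1}{38026} = -186 + \frac{1}{19013} = - \frac{3536417}{19013}$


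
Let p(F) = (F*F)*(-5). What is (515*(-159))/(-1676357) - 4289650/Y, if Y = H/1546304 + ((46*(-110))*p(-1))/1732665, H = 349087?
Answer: -350295987278569377197715/19627772785049557 ≈ -1.7847e+7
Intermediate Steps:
p(F) = -5*F² (p(F) = F²*(-5) = -5*F²)
Y = 11708587601/48713214912 (Y = 349087/1546304 + ((46*(-110))*(-5*(-1)²))/1732665 = 349087*(1/1546304) - (-25300)*(1/1732665) = 349087/1546304 - 5060*(-5)*(1/1732665) = 349087/1546304 + 25300*(1/1732665) = 349087/1546304 + 460/31503 = 11708587601/48713214912 ≈ 0.24036)
(515*(-159))/(-1676357) - 4289650/Y = (515*(-159))/(-1676357) - 4289650/11708587601/48713214912 = -81885*(-1/1676357) - 4289650*48713214912/11708587601 = 81885/1676357 - 208962642347260800/11708587601 = -350295987278569377197715/19627772785049557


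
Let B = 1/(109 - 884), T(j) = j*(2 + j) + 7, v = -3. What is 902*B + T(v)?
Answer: 6848/775 ≈ 8.8361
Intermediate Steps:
T(j) = 7 + j*(2 + j)
B = -1/775 (B = 1/(-775) = -1/775 ≈ -0.0012903)
902*B + T(v) = 902*(-1/775) + (7 + (-3)**2 + 2*(-3)) = -902/775 + (7 + 9 - 6) = -902/775 + 10 = 6848/775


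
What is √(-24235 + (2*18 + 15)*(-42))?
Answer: I*√26377 ≈ 162.41*I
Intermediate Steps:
√(-24235 + (2*18 + 15)*(-42)) = √(-24235 + (36 + 15)*(-42)) = √(-24235 + 51*(-42)) = √(-24235 - 2142) = √(-26377) = I*√26377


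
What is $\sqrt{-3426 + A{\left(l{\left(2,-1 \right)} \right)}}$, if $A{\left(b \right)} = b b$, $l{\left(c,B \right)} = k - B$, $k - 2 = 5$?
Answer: $41 i \sqrt{2} \approx 57.983 i$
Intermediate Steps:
$k = 7$ ($k = 2 + 5 = 7$)
$l{\left(c,B \right)} = 7 - B$
$A{\left(b \right)} = b^{2}$
$\sqrt{-3426 + A{\left(l{\left(2,-1 \right)} \right)}} = \sqrt{-3426 + \left(7 - -1\right)^{2}} = \sqrt{-3426 + \left(7 + 1\right)^{2}} = \sqrt{-3426 + 8^{2}} = \sqrt{-3426 + 64} = \sqrt{-3362} = 41 i \sqrt{2}$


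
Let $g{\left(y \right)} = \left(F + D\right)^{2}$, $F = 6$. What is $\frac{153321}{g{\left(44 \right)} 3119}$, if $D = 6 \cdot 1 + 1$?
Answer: $\frac{153321}{527111} \approx 0.29087$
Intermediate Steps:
$D = 7$ ($D = 6 + 1 = 7$)
$g{\left(y \right)} = 169$ ($g{\left(y \right)} = \left(6 + 7\right)^{2} = 13^{2} = 169$)
$\frac{153321}{g{\left(44 \right)} 3119} = \frac{153321}{169 \cdot 3119} = \frac{153321}{527111}$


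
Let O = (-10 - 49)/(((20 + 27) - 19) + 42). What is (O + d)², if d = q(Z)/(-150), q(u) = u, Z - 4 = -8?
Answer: 734449/1102500 ≈ 0.66617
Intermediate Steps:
Z = -4 (Z = 4 - 8 = -4)
O = -59/70 (O = -59/((47 - 19) + 42) = -59/(28 + 42) = -59/70 ≈ -0.84286)
d = 2/75 (d = -4/(-150) = -4*(-1/150) = 2/75 ≈ 0.026667)
(O + d)² = (-59/70 + 2/75)² = (-857/1050)² = 734449/1102500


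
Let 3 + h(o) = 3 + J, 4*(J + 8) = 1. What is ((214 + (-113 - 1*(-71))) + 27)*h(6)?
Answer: -6169/4 ≈ -1542.3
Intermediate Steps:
J = -31/4 (J = -8 + (¼)*1 = -8 + ¼ = -31/4 ≈ -7.7500)
h(o) = -31/4 (h(o) = -3 + (3 - 31/4) = -3 - 19/4 = -31/4)
((214 + (-113 - 1*(-71))) + 27)*h(6) = ((214 + (-113 - 1*(-71))) + 27)*(-31/4) = ((214 + (-113 + 71)) + 27)*(-31/4) = ((214 - 42) + 27)*(-31/4) = (172 + 27)*(-31/4) = 199*(-31/4) = -6169/4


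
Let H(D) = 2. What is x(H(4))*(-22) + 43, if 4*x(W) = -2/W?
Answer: 97/2 ≈ 48.500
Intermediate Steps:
x(W) = -1/(2*W) (x(W) = (-2/W)/4 = -1/(2*W))
x(H(4))*(-22) + 43 = -½/2*(-22) + 43 = -½*½*(-22) + 43 = -¼*(-22) + 43 = 11/2 + 43 = 97/2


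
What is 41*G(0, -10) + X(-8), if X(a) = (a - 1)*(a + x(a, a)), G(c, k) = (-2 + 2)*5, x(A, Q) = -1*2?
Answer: 90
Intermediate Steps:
x(A, Q) = -2
G(c, k) = 0 (G(c, k) = 0*5 = 0)
X(a) = (-1 + a)*(-2 + a) (X(a) = (a - 1)*(a - 2) = (-1 + a)*(-2 + a))
41*G(0, -10) + X(-8) = 41*0 + (2 + (-8)² - 3*(-8)) = 0 + (2 + 64 + 24) = 0 + 90 = 90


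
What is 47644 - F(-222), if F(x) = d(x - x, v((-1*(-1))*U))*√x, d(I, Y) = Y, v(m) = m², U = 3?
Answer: 47644 - 9*I*√222 ≈ 47644.0 - 134.1*I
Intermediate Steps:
F(x) = 9*√x (F(x) = (-1*(-1)*3)²*√x = (1*3)²*√x = 3²*√x = 9*√x)
47644 - F(-222) = 47644 - 9*√(-222) = 47644 - 9*I*√222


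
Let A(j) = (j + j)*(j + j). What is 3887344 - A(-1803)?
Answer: -9115892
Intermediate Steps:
A(j) = 4*j² (A(j) = (2*j)*(2*j) = 4*j²)
3887344 - A(-1803) = 3887344 - 4*(-1803)² = 3887344 - 4*3250809 = 3887344 - 1*13003236 = 3887344 - 13003236 = -9115892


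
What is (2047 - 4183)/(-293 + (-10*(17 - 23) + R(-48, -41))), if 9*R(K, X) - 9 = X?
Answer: 19224/2129 ≈ 9.0296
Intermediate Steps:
R(K, X) = 1 + X/9
(2047 - 4183)/(-293 + (-10*(17 - 23) + R(-48, -41))) = (2047 - 4183)/(-293 + (-10*(17 - 23) + (1 + (⅑)*(-41)))) = -2136/(-293 + (-10*(-6) + (1 - 41/9))) = -2136/(-293 + (60 - 32/9)) = -2136/(-293 + 508/9) = -2136/(-2129/9) = -2136*(-9/2129) = 19224/2129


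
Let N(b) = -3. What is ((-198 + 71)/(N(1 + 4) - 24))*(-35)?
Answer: -4445/27 ≈ -164.63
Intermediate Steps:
((-198 + 71)/(N(1 + 4) - 24))*(-35) = ((-198 + 71)/(-3 - 24))*(-35) = -127/(-27)*(-35) = -127*(-1/27)*(-35) = (127/27)*(-35) = -4445/27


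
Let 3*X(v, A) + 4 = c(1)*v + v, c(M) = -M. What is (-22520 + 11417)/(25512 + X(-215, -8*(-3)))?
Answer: -33309/76532 ≈ -0.43523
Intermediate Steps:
X(v, A) = -4/3 (X(v, A) = -4/3 + ((-1*1)*v + v)/3 = -4/3 + (-v + v)/3 = -4/3 + (⅓)*0 = -4/3 + 0 = -4/3)
(-22520 + 11417)/(25512 + X(-215, -8*(-3))) = (-22520 + 11417)/(25512 - 4/3) = -11103/76532/3 = -11103*3/76532 = -33309/76532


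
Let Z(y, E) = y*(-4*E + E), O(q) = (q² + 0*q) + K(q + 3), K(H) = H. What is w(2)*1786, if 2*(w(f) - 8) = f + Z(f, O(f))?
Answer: -32148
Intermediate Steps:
O(q) = 3 + q + q² (O(q) = (q² + 0*q) + (q + 3) = (q² + 0) + (3 + q) = q² + (3 + q) = 3 + q + q²)
Z(y, E) = -3*E*y (Z(y, E) = y*(-3*E) = -3*E*y)
w(f) = 8 + f/2 - 3*f*(3 + f + f²)/2 (w(f) = 8 + (f - 3*(3 + f + f²)*f)/2 = 8 + (f - 3*f*(3 + f + f²))/2 = 8 + (f/2 - 3*f*(3 + f + f²)/2) = 8 + f/2 - 3*f*(3 + f + f²)/2)
w(2)*1786 = (8 + (½)*2 - 3/2*2*(3 + 2 + 2²))*1786 = (8 + 1 - 3/2*2*(3 + 2 + 4))*1786 = (8 + 1 - 3/2*2*9)*1786 = (8 + 1 - 27)*1786 = -18*1786 = -32148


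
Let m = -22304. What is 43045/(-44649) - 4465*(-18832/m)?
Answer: -5724490675/1518066 ≈ -3770.9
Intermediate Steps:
43045/(-44649) - 4465*(-18832/m) = 43045/(-44649) - 4465/((-22304/(-18832))) = 43045*(-1/44649) - 4465/((-22304*(-1/18832))) = -43045/44649 - 4465/1394/1177 = -43045/44649 - 4465*1177/1394 = -43045/44649 - 5255305/1394 = -5724490675/1518066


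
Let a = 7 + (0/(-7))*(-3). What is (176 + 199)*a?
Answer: 2625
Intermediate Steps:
a = 7 (a = 7 + (0*(-⅐))*(-3) = 7 + 0*(-3) = 7 + 0 = 7)
(176 + 199)*a = (176 + 199)*7 = 375*7 = 2625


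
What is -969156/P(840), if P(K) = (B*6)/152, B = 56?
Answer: -3068994/7 ≈ -4.3843e+5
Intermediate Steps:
P(K) = 42/19 (P(K) = (56*6)/152 = 336*(1/152) = 42/19)
-969156/P(840) = -969156/42/19 = -969156*19/42 = -3068994/7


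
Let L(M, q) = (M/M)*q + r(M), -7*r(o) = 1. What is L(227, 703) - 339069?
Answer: -2368563/7 ≈ -3.3837e+5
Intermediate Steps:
r(o) = -1/7 (r(o) = -1/7*1 = -1/7)
L(M, q) = -1/7 + q (L(M, q) = (M/M)*q - 1/7 = 1*q - 1/7 = q - 1/7 = -1/7 + q)
L(227, 703) - 339069 = (-1/7 + 703) - 339069 = 4920/7 - 339069 = -2368563/7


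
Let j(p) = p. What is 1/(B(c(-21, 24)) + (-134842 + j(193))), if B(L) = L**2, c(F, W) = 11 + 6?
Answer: -1/134360 ≈ -7.4427e-6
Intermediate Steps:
c(F, W) = 17
1/(B(c(-21, 24)) + (-134842 + j(193))) = 1/(17**2 + (-134842 + 193)) = 1/(289 - 134649) = 1/(-134360) = -1/134360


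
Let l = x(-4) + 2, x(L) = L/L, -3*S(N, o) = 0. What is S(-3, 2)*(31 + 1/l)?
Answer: 0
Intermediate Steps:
S(N, o) = 0 (S(N, o) = -⅓*0 = 0)
x(L) = 1
l = 3 (l = 1 + 2 = 3)
S(-3, 2)*(31 + 1/l) = 0*(31 + 1/3) = 0*(31 + ⅓) = 0*(94/3) = 0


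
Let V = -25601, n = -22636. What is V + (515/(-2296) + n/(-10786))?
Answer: -316976770395/12382328 ≈ -25599.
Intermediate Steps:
V + (515/(-2296) + n/(-10786)) = -25601 + (515/(-2296) - 22636/(-10786)) = -25601 + (515*(-1/2296) - 22636*(-1/10786)) = -25601 + (-515/2296 + 11318/5393) = -25601 + 23208733/12382328 = -316976770395/12382328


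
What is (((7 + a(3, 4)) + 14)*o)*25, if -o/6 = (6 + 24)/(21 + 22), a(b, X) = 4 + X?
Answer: -130500/43 ≈ -3034.9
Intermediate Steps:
o = -180/43 (o = -6*(6 + 24)/(21 + 22) = -180/43 ≈ -4.1861)
(((7 + a(3, 4)) + 14)*o)*25 = (((7 + (4 + 4)) + 14)*(-180/43))*25 = (((7 + 8) + 14)*(-180/43))*25 = ((15 + 14)*(-180/43))*25 = (29*(-180/43))*25 = -5220/43*25 = -130500/43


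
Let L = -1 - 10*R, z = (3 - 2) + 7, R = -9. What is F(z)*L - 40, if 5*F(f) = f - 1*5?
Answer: 67/5 ≈ 13.400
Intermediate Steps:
z = 8 (z = 1 + 7 = 8)
F(f) = -1 + f/5 (F(f) = (f - 1*5)/5 = (f - 5)/5 = (-5 + f)/5 = -1 + f/5)
L = 89 (L = -1 - 10*(-9) = -1 + 90 = 89)
F(z)*L - 40 = (-1 + (⅕)*8)*89 - 40 = (-1 + 8/5)*89 - 40 = (⅗)*89 - 40 = 267/5 - 40 = 67/5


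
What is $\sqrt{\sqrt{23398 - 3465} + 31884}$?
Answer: $\sqrt{31884 + \sqrt{19933}} \approx 178.96$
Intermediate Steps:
$\sqrt{\sqrt{23398 - 3465} + 31884} = \sqrt{\sqrt{19933} + 31884} = \sqrt{31884 + \sqrt{19933}}$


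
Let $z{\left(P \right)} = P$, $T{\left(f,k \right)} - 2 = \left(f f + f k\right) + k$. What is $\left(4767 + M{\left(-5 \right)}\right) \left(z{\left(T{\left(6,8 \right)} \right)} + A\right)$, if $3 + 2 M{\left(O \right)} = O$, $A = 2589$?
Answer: $12779129$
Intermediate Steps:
$T{\left(f,k \right)} = 2 + k + f^{2} + f k$ ($T{\left(f,k \right)} = 2 + \left(\left(f f + f k\right) + k\right) = 2 + \left(\left(f^{2} + f k\right) + k\right) = 2 + \left(k + f^{2} + f k\right) = 2 + k + f^{2} + f k$)
$M{\left(O \right)} = - \frac{3}{2} + \frac{O}{2}$
$\left(4767 + M{\left(-5 \right)}\right) \left(z{\left(T{\left(6,8 \right)} \right)} + A\right) = \left(4767 + \left(- \frac{3}{2} + \frac{1}{2} \left(-5\right)\right)\right) \left(\left(2 + 8 + 6^{2} + 6 \cdot 8\right) + 2589\right) = \left(4767 - 4\right) \left(\left(2 + 8 + 36 + 48\right) + 2589\right) = \left(4767 - 4\right) \left(94 + 2589\right) = 4763 \cdot 2683 = 12779129$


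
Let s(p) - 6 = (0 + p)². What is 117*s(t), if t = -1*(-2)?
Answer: 1170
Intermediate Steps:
t = 2
s(p) = 6 + p² (s(p) = 6 + (0 + p)² = 6 + p²)
117*s(t) = 117*(6 + 2²) = 117*(6 + 4) = 117*10 = 1170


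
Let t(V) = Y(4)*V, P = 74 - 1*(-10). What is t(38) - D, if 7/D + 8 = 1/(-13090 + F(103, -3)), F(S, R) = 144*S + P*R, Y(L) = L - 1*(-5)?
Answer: 4086728/11919 ≈ 342.88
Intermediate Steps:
P = 84 (P = 74 + 10 = 84)
Y(L) = 5 + L (Y(L) = L + 5 = 5 + L)
t(V) = 9*V (t(V) = (5 + 4)*V = 9*V)
F(S, R) = 84*R + 144*S (F(S, R) = 144*S + 84*R = 84*R + 144*S)
D = -10430/11919 (D = 7/(-8 + 1/(-13090 + (84*(-3) + 144*103))) = 7/(-8 + 1/(-13090 + (-252 + 14832))) = 7/(-8 + 1/(-13090 + 14580)) = 7/(-8 + 1/1490) = 7/(-11919/1490) = 7*(-1490/11919) = -10430/11919 ≈ -0.87507)
t(38) - D = 9*38 - 1*(-10430/11919) = 342 + 10430/11919 = 4086728/11919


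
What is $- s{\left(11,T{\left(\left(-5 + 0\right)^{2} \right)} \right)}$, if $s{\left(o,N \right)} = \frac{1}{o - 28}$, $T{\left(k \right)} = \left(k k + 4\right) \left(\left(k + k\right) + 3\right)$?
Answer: $\frac{1}{17} \approx 0.058824$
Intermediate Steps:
$T{\left(k \right)} = \left(3 + 2 k\right) \left(4 + k^{2}\right)$ ($T{\left(k \right)} = \left(k^{2} + 4\right) \left(2 k + 3\right) = \left(4 + k^{2}\right) \left(3 + 2 k\right) = \left(3 + 2 k\right) \left(4 + k^{2}\right)$)
$s{\left(o,N \right)} = \frac{1}{-28 + o}$
$- s{\left(11,T{\left(\left(-5 + 0\right)^{2} \right)} \right)} = - \frac{1}{-28 + 11} = - \frac{1}{-17} = \left(-1\right) \left(- \frac{1}{17}\right) = \frac{1}{17}$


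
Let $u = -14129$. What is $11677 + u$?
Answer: $-2452$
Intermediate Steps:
$11677 + u = 11677 - 14129 = -2452$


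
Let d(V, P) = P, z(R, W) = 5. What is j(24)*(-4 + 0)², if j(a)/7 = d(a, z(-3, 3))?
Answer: 560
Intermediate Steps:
j(a) = 35 (j(a) = 7*5 = 35)
j(24)*(-4 + 0)² = 35*(-4 + 0)² = 35*(-4)² = 35*16 = 560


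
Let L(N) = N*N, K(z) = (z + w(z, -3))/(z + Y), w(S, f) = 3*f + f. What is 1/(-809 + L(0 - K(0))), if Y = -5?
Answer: -25/20081 ≈ -0.0012450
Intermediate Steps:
w(S, f) = 4*f
K(z) = (-12 + z)/(-5 + z) (K(z) = (z + 4*(-3))/(z - 5) = (z - 12)/(-5 + z) = (-12 + z)/(-5 + z))
L(N) = N²
1/(-809 + L(0 - K(0))) = 1/(-809 + (0 - (-12 + 0)/(-5 + 0))²) = 1/(-809 + (0 - (-12)/(-5))²) = 1/(-809 + (0 - (-1)*(-12)/5)²) = 1/(-809 + (0 - 1*12/5)²) = 1/(-809 + (0 - 12/5)²) = 1/(-809 + (-12/5)²) = 1/(-809 + 144/25) = 1/(-20081/25) = -25/20081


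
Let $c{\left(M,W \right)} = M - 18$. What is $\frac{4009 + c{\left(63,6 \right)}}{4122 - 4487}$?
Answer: $- \frac{4054}{365} \approx -11.107$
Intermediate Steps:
$c{\left(M,W \right)} = -18 + M$
$\frac{4009 + c{\left(63,6 \right)}}{4122 - 4487} = \frac{4009 + \left(-18 + 63\right)}{4122 - 4487} = \frac{4009 + 45}{-365} = 4054 \left(- \frac{1}{365}\right) = - \frac{4054}{365}$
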